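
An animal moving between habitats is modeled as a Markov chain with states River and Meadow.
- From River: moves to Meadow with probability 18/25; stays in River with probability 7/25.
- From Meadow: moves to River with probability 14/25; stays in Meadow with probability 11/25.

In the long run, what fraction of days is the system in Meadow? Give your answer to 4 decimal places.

Let the stationary distribution be π with π = πP and π_1 + π_2 = 1.
π_1 = 0.28·π_1 + 0.56·π_2
Solving with the normalization constraint gives π = (0.4375, 0.5625).
So the stationary probability of Meadow is 0.5625.

0.5625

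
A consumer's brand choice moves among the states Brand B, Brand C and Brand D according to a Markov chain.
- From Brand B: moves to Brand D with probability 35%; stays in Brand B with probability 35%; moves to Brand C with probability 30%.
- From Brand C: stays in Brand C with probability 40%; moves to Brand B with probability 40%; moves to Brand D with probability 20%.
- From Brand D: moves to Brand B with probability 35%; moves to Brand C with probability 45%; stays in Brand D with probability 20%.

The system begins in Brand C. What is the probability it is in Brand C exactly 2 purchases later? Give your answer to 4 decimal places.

0.3700

Sum over the intermediate state after 1 purchase:
P = P(Brand C→Brand B)·P(Brand B→Brand C) + P(Brand C→Brand C)·P(Brand C→Brand C) + P(Brand C→Brand D)·P(Brand D→Brand C)
  = 0.4×0.3 + 0.4×0.4 + 0.2×0.45
  = 0.1200 + 0.1600 + 0.0900 = 0.3700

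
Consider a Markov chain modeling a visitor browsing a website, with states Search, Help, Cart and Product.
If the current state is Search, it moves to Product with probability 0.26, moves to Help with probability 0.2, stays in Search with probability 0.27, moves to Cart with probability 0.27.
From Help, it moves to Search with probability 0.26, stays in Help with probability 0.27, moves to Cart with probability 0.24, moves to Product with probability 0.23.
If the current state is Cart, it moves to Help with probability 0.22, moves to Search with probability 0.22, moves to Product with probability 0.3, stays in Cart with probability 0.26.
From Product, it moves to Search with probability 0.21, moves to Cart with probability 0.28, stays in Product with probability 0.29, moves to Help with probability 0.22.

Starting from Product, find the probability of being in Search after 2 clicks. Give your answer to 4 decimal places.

Propagate the distribution vector 2 clicks from Product.
After 0 clicks: (0.0000, 0.0000, 0.0000, 1.0000)
After 1 click: (0.2100, 0.2200, 0.2800, 0.2900)
After 2 clicks: (0.2364, 0.2268, 0.2635, 0.2733)
P(in Search after 2 clicks) = 0.2364

0.2364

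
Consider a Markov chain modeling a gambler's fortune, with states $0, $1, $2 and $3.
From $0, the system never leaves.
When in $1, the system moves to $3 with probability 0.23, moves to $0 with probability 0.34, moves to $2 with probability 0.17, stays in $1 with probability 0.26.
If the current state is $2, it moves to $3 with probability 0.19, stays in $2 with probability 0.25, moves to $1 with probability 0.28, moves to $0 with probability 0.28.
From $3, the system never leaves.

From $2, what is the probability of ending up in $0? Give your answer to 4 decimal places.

Let h(s) be the probability of absorption at $0 starting from transient state s. Then h($0) = 1 and h($3) = 0. By first-step analysis:
h($1) = 0.34·1 + 0.26·h($1) + 0.17·h($2) + 0.23·0
h($2) = 0.28·1 + 0.28·h($1) + 0.25·h($2) + 0.19·0
Solving: h($1) = 0.5964, h($2) = 0.5960.
Starting from $2, the probability is 0.5960.

0.5960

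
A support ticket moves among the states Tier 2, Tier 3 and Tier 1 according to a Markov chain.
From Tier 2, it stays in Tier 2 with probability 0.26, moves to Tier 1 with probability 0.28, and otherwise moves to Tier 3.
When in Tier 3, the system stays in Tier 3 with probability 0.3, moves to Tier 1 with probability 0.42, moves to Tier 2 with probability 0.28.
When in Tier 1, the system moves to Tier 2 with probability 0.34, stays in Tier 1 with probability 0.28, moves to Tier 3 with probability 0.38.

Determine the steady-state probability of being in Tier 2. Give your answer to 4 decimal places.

0.2941

Let the stationary distribution be π with π = πP and π_1 + π_2 + π_3 = 1.
π_1 = 0.26·π_1 + 0.28·π_2 + 0.34·π_3
π_2 = 0.46·π_1 + 0.3·π_2 + 0.38·π_3
Solving with the normalization constraint gives π = (0.2941, 0.3736, 0.3323).
So the stationary probability of Tier 2 is 0.2941.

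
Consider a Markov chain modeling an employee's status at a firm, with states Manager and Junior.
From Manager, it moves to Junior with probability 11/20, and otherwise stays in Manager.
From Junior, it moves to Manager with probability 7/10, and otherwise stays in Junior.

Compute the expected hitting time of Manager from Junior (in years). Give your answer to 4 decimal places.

1.4286

Let t(s) be the expected number of years to first reach Manager from state s, with t(Manager) = 0. Conditioning on the first year:
t(Junior) = 1 + 0.3·t(Junior)
Solving: t(Junior) = 1.4286.
Expected years from Junior to Manager: 1.4286.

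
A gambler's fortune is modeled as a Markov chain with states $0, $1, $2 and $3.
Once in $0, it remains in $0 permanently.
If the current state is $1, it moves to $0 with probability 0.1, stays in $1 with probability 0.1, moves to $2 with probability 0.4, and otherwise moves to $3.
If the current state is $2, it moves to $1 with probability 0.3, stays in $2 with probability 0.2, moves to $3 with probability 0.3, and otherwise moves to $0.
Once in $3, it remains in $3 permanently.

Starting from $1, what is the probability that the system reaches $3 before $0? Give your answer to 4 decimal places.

0.7333

Let h(s) be the probability of absorption at $3 starting from transient state s. Then h($3) = 1 and h($0) = 0. By first-step analysis:
h($1) = 0.1·0 + 0.1·h($1) + 0.4·h($2) + 0.4·1
h($2) = 0.2·0 + 0.3·h($1) + 0.2·h($2) + 0.3·1
Solving: h($1) = 0.7333, h($2) = 0.6500.
Starting from $1, the probability is 0.7333.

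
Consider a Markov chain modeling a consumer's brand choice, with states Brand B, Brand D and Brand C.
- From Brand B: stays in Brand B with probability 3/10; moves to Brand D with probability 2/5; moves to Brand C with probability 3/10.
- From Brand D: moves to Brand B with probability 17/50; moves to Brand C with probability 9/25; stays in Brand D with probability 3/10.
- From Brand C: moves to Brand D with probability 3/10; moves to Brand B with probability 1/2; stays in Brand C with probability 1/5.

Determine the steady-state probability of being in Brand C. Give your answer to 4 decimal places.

Let the stationary distribution be π with π = πP and π_1 + π_2 + π_3 = 1.
π_1 = 0.3·π_1 + 0.34·π_2 + 0.5·π_3
π_2 = 0.4·π_1 + 0.3·π_2 + 0.3·π_3
Solving with the normalization constraint gives π = (0.3717, 0.3372, 0.2911).
So the stationary probability of Brand C is 0.2911.

0.2911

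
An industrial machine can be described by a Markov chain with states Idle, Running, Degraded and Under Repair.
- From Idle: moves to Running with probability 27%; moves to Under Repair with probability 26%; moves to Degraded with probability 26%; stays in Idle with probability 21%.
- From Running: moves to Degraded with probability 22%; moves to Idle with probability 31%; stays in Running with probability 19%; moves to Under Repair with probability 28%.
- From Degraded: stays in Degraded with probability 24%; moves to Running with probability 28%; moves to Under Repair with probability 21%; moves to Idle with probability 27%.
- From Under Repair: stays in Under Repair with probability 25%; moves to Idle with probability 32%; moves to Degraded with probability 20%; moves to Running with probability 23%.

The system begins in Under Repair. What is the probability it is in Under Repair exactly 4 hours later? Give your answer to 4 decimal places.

0.2508

Propagate the distribution vector 4 hours from Under Repair.
After 0 hours: (0.0000, 0.0000, 0.0000, 1.0000)
After 1 hour: (0.3200, 0.2300, 0.2000, 0.2500)
After 2 hours: (0.2725, 0.2436, 0.2318, 0.2521)
After 3 hours: (0.2760, 0.2427, 0.2305, 0.2508)
After 4 hours: (0.2757, 0.2429, 0.2306, 0.2508)
P(in Under Repair after 4 hours) = 0.2508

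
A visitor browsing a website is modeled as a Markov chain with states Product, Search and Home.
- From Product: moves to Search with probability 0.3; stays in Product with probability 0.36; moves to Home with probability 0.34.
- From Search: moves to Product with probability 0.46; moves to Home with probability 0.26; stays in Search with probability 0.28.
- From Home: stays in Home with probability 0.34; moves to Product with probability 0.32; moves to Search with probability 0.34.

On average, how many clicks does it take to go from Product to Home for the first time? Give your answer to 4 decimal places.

3.1599

Let t(s) be the expected number of clicks to first reach Home from state s, with t(Home) = 0. Conditioning on the first click:
t(Product) = 1 + 0.36·t(Product) + 0.3·t(Search)
t(Search) = 1 + 0.46·t(Product) + 0.28·t(Search)
Solving: t(Product) = 3.1599, t(Search) = 3.4077.
Expected clicks from Product to Home: 3.1599.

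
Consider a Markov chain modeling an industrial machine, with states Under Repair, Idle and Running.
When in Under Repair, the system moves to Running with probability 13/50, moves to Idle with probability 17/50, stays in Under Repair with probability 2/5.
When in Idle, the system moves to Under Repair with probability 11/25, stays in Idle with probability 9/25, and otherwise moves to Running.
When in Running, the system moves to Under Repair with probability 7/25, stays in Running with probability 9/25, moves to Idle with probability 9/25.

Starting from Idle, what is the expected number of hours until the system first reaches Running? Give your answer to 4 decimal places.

Let t(s) be the expected number of hours to first reach Running from state s, with t(Running) = 0. Conditioning on the first hour:
t(Under Repair) = 1 + 0.4·t(Under Repair) + 0.34·t(Idle)
t(Idle) = 1 + 0.44·t(Under Repair) + 0.36·t(Idle)
Solving: t(Under Repair) = 4.1809, t(Idle) = 4.4369.
Expected hours from Idle to Running: 4.4369.

4.4369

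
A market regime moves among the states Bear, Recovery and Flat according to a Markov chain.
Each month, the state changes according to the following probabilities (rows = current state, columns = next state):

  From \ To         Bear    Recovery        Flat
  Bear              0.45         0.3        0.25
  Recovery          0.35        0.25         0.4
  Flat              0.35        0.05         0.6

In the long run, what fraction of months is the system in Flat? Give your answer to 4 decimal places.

Let the stationary distribution be π with π = πP and π_1 + π_2 + π_3 = 1.
π_1 = 0.45·π_1 + 0.35·π_2 + 0.35·π_3
π_2 = 0.3·π_1 + 0.25·π_2 + 0.05·π_3
Solving with the normalization constraint gives π = (0.3889, 0.1840, 0.4271).
So the stationary probability of Flat is 0.4271.

0.4271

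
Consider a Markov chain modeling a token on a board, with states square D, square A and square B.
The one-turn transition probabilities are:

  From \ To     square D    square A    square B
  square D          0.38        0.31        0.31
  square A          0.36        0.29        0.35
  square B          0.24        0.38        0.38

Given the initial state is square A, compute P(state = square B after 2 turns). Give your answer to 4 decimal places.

0.3461

Sum over the intermediate state after 1 turn:
P = P(square A→square D)·P(square D→square B) + P(square A→square A)·P(square A→square B) + P(square A→square B)·P(square B→square B)
  = 0.36×0.31 + 0.29×0.35 + 0.35×0.38
  = 0.1116 + 0.1015 + 0.1330 = 0.3461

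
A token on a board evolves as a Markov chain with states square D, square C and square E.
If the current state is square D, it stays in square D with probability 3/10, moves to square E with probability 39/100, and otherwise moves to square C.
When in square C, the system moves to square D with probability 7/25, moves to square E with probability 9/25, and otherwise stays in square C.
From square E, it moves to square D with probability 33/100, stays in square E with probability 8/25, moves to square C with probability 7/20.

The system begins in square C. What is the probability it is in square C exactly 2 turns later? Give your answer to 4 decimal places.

Sum over the intermediate state after 1 turn:
P = P(square C→square D)·P(square D→square C) + P(square C→square C)·P(square C→square C) + P(square C→square E)·P(square E→square C)
  = 0.28×0.31 + 0.36×0.36 + 0.36×0.35
  = 0.0868 + 0.1296 + 0.1260 = 0.3424

0.3424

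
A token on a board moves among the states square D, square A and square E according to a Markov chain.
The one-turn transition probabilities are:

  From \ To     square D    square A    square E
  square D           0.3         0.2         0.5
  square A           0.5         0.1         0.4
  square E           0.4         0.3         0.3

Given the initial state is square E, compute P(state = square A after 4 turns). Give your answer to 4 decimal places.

0.2177

Propagate the distribution vector 4 turns from square E.
After 0 turns: (0.0000, 0.0000, 1.0000)
After 1 turn: (0.4000, 0.3000, 0.3000)
After 2 turns: (0.3900, 0.2000, 0.4100)
After 3 turns: (0.3810, 0.2210, 0.3980)
After 4 turns: (0.3840, 0.2177, 0.3983)
P(in square A after 4 turns) = 0.2177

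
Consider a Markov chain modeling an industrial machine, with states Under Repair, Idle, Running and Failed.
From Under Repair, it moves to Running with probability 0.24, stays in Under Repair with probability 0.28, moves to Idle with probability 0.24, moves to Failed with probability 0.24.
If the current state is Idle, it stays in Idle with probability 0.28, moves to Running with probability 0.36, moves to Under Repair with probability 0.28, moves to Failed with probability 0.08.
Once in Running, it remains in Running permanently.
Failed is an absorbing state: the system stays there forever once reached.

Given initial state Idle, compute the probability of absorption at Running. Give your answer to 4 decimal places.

0.7234

Let h(s) be the probability of absorption at Running starting from transient state s. Then h(Running) = 1 and h(Failed) = 0. By first-step analysis:
h(Under Repair) = 0.28·h(Under Repair) + 0.24·h(Idle) + 0.24·1 + 0.24·0
h(Idle) = 0.28·h(Under Repair) + 0.28·h(Idle) + 0.36·1 + 0.08·0
Solving: h(Under Repair) = 0.5745, h(Idle) = 0.7234.
Starting from Idle, the probability is 0.7234.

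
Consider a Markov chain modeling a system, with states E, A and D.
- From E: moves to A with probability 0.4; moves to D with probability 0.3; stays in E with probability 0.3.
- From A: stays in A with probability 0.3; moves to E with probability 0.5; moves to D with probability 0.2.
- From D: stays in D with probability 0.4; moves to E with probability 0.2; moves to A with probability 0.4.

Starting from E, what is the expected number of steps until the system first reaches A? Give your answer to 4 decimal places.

2.5000

Let t(s) be the expected number of steps to first reach A from state s, with t(A) = 0. Conditioning on the first step:
t(E) = 1 + 0.3·t(E) + 0.3·t(D)
t(D) = 1 + 0.2·t(E) + 0.4·t(D)
Solving: t(E) = 2.5000, t(D) = 2.5000.
Expected steps from E to A: 2.5000.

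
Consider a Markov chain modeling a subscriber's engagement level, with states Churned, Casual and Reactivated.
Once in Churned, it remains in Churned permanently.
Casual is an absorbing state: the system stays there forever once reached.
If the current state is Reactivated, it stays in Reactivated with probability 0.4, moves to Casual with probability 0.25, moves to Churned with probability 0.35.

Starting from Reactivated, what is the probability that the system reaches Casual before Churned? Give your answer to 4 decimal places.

0.4167

Let h(s) be the probability of absorption at Casual starting from transient state s. Then h(Casual) = 1 and h(Churned) = 0. By first-step analysis:
h(Reactivated) = 0.35·0 + 0.25·1 + 0.4·h(Reactivated)
Solving: h(Reactivated) = 0.4167.
Starting from Reactivated, the probability is 0.4167.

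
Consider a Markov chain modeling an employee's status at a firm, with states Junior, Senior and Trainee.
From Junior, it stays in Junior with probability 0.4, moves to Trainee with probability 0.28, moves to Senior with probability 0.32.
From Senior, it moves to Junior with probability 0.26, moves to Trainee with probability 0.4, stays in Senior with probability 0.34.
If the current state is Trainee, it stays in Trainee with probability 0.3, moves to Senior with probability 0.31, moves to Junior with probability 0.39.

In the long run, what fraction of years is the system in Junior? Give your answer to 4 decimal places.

0.3515

Let the stationary distribution be π with π = πP and π_1 + π_2 + π_3 = 1.
π_1 = 0.4·π_1 + 0.26·π_2 + 0.39·π_3
π_2 = 0.32·π_1 + 0.34·π_2 + 0.31·π_3
Solving with the normalization constraint gives π = (0.3515, 0.3232, 0.3253).
So the stationary probability of Junior is 0.3515.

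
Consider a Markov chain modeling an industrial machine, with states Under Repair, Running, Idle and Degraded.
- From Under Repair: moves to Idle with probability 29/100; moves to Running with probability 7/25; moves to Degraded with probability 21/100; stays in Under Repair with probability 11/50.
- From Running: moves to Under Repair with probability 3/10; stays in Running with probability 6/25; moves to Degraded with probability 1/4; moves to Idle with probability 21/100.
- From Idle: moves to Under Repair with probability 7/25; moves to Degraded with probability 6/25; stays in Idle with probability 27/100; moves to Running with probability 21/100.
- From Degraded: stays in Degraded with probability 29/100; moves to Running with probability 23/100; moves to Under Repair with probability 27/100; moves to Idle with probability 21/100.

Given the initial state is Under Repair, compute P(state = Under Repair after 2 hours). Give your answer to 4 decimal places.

Propagate the distribution vector 2 hours from Under Repair.
After 0 hours: (1.0000, 0.0000, 0.0000, 0.0000)
After 1 hour: (0.2200, 0.2800, 0.2900, 0.2100)
After 2 hours: (0.2703, 0.2380, 0.2450, 0.2467)
P(in Under Repair after 2 hours) = 0.2703

0.2703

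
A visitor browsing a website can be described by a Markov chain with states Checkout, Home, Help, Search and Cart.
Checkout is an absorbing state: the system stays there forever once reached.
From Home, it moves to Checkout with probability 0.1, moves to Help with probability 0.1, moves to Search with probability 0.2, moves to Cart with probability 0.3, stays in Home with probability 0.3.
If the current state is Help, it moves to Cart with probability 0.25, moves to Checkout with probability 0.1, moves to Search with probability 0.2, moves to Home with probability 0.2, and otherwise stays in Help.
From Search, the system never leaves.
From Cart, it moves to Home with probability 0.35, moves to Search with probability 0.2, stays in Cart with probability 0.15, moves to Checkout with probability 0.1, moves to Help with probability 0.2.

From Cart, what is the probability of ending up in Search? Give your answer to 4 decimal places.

Let h(s) be the probability of absorption at Search starting from transient state s. Then h(Search) = 1 and h(Checkout) = 0. By first-step analysis:
h(Home) = 0.1·0 + 0.3·h(Home) + 0.1·h(Help) + 0.2·1 + 0.3·h(Cart)
h(Help) = 0.1·0 + 0.2·h(Home) + 0.25·h(Help) + 0.2·1 + 0.25·h(Cart)
h(Cart) = 0.1·0 + 0.35·h(Home) + 0.2·h(Help) + 0.2·1 + 0.15·h(Cart)
Solving: h(Home) = 0.6667, h(Help) = 0.6667, h(Cart) = 0.6667.
Starting from Cart, the probability is 0.6667.

0.6667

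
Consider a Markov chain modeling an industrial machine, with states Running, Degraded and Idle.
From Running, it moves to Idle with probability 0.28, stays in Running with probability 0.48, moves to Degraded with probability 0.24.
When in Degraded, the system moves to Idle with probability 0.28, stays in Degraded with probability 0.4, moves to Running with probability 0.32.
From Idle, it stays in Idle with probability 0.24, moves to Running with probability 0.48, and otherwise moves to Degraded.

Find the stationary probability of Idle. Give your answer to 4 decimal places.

0.2692

Let the stationary distribution be π with π = πP and π_1 + π_2 + π_3 = 1.
π_1 = 0.48·π_1 + 0.32·π_2 + 0.48·π_3
π_2 = 0.24·π_1 + 0.4·π_2 + 0.28·π_3
Solving with the normalization constraint gives π = (0.4322, 0.2985, 0.2692).
So the stationary probability of Idle is 0.2692.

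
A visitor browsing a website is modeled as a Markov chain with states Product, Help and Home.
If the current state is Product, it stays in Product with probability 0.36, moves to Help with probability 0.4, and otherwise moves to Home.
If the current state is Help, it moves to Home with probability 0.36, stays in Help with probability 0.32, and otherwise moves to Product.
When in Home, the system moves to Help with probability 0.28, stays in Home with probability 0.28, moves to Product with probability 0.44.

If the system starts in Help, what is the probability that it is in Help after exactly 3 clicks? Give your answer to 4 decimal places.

0.3384

Propagate the distribution vector 3 clicks from Help.
After 0 clicks: (0.0000, 1.0000, 0.0000)
After 1 click: (0.3200, 0.3200, 0.3600)
After 2 clicks: (0.3760, 0.3312, 0.2928)
After 3 clicks: (0.3702, 0.3384, 0.2915)
P(in Help after 3 clicks) = 0.3384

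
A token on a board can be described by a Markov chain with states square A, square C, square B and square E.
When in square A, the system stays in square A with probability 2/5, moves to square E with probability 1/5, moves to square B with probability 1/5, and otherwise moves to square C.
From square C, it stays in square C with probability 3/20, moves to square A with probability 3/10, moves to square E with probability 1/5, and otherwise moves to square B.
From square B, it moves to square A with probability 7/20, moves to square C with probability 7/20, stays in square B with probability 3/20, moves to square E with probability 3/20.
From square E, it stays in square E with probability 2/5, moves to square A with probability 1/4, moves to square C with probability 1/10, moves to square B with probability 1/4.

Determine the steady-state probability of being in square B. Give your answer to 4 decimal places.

0.2304

Let the stationary distribution be π with π = πP and π_1 + π_2 + π_3 + π_4 = 1.
π_1 = 0.4·π_1 + 0.3·π_2 + 0.35·π_3 + 0.25·π_4
π_2 = 0.2·π_1 + 0.15·π_2 + 0.35·π_3 + 0.1·π_4
π_3 = 0.2·π_1 + 0.35·π_2 + 0.15·π_3 + 0.25·π_4
Solving with the normalization constraint gives π = (0.3330, 0.2010, 0.2304, 0.2356).
So the stationary probability of square B is 0.2304.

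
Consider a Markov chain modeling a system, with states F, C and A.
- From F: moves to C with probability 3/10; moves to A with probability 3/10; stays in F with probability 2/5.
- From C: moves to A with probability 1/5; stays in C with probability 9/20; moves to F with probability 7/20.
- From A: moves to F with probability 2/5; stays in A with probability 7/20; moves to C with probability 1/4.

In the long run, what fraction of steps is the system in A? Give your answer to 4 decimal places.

Let the stationary distribution be π with π = πP and π_1 + π_2 + π_3 = 1.
π_1 = 0.4·π_1 + 0.35·π_2 + 0.4·π_3
π_2 = 0.3·π_1 + 0.45·π_2 + 0.25·π_3
Solving with the normalization constraint gives π = (0.3832, 0.3364, 0.2804).
So the stationary probability of A is 0.2804.

0.2804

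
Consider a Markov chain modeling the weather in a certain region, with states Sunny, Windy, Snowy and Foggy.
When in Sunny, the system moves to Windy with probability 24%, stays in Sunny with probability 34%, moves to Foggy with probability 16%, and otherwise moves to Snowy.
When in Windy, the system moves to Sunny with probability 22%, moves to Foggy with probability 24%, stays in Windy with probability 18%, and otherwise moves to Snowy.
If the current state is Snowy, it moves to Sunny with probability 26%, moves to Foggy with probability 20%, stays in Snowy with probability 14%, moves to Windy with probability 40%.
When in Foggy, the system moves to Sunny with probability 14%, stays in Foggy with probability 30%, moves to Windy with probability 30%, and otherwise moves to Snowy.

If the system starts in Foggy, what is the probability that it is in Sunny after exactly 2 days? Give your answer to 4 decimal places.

0.2232

Propagate the distribution vector 2 days from Foggy.
After 0 days: (0.0000, 0.0000, 0.0000, 1.0000)
After 1 day: (0.1400, 0.3000, 0.2600, 0.3000)
After 2 days: (0.2232, 0.2816, 0.2588, 0.2364)
P(in Sunny after 2 days) = 0.2232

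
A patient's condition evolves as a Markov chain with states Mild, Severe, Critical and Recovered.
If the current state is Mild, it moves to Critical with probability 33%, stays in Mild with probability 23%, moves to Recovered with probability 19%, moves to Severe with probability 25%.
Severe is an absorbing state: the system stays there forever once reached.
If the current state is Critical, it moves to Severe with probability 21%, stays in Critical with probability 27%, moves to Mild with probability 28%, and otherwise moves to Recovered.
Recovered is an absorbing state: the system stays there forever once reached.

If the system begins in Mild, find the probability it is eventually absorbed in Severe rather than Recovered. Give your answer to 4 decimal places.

Let h(s) be the probability of absorption at Severe starting from transient state s. Then h(Severe) = 1 and h(Recovered) = 0. By first-step analysis:
h(Mild) = 0.23·h(Mild) + 0.25·1 + 0.33·h(Critical) + 0.19·0
h(Critical) = 0.28·h(Mild) + 0.21·1 + 0.27·h(Critical) + 0.24·0
Solving: h(Mild) = 0.5361, h(Critical) = 0.4933.
Starting from Mild, the probability is 0.5361.

0.5361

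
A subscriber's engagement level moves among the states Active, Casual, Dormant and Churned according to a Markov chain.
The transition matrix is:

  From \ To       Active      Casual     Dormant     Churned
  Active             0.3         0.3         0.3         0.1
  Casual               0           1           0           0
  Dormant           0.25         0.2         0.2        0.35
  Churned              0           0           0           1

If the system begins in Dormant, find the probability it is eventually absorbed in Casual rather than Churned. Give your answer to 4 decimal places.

Let h(s) be the probability of absorption at Casual starting from transient state s. Then h(Casual) = 1 and h(Churned) = 0. By first-step analysis:
h(Active) = 0.3·h(Active) + 0.3·1 + 0.3·h(Dormant) + 0.1·0
h(Dormant) = 0.25·h(Active) + 0.2·1 + 0.2·h(Dormant) + 0.35·0
Solving: h(Active) = 0.6186, h(Dormant) = 0.4433.
Starting from Dormant, the probability is 0.4433.

0.4433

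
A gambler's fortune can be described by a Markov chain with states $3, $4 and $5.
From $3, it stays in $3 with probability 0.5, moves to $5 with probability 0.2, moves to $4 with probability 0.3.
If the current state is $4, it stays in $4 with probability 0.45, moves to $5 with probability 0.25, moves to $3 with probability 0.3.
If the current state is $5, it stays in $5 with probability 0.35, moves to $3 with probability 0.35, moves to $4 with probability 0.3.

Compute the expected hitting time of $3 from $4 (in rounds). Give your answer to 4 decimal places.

Let t(s) be the expected number of rounds to first reach $3 from state s, with t($3) = 0. Conditioning on the first round:
t($4) = 1 + 0.45·t($4) + 0.25·t($5)
t($5) = 1 + 0.3·t($4) + 0.35·t($5)
Solving: t($4) = 3.1858, t($5) = 3.0088.
Expected rounds from $4 to $3: 3.1858.

3.1858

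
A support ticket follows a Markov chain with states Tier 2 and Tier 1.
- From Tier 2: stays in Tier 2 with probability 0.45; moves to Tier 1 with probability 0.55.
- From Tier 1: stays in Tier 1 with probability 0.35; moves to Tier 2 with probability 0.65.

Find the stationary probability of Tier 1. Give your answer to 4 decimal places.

0.4583

Let the stationary distribution be π with π = πP and π_1 + π_2 = 1.
π_1 = 0.45·π_1 + 0.65·π_2
Solving with the normalization constraint gives π = (0.5417, 0.4583).
So the stationary probability of Tier 1 is 0.4583.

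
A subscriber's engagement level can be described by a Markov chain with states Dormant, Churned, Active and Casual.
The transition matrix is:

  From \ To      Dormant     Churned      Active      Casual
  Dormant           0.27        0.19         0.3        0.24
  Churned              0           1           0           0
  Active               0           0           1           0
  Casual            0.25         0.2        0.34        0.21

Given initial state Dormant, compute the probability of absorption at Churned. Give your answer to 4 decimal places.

0.3834

Let h(s) be the probability of absorption at Churned starting from transient state s. Then h(Churned) = 1 and h(Active) = 0. By first-step analysis:
h(Dormant) = 0.27·h(Dormant) + 0.19·1 + 0.3·0 + 0.24·h(Casual)
h(Casual) = 0.25·h(Dormant) + 0.2·1 + 0.34·0 + 0.21·h(Casual)
Solving: h(Dormant) = 0.3834, h(Casual) = 0.3745.
Starting from Dormant, the probability is 0.3834.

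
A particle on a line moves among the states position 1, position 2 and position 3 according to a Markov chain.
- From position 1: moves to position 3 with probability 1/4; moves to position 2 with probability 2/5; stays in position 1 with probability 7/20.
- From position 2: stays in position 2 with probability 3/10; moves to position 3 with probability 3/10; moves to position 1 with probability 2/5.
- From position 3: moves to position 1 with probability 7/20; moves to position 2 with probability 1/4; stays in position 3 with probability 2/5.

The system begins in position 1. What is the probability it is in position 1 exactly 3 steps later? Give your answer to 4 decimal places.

0.3661

Propagate the distribution vector 3 steps from position 1.
After 0 steps: (1.0000, 0.0000, 0.0000)
After 1 step: (0.3500, 0.4000, 0.2500)
After 2 steps: (0.3700, 0.3225, 0.3075)
After 3 steps: (0.3661, 0.3216, 0.3123)
P(in position 1 after 3 steps) = 0.3661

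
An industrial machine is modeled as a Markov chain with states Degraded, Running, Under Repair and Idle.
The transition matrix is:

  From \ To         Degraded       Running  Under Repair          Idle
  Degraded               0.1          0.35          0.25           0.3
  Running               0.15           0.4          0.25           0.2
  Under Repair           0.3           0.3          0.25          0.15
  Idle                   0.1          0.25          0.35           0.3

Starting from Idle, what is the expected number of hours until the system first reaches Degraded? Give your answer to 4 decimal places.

5.7625

Let t(s) be the expected number of hours to first reach Degraded from state s, with t(Degraded) = 0. Conditioning on the first hour:
t(Running) = 1 + 0.4·t(Running) + 0.25·t(Under Repair) + 0.2·t(Idle)
t(Under Repair) = 1 + 0.3·t(Running) + 0.25·t(Under Repair) + 0.15·t(Idle)
t(Idle) = 1 + 0.25·t(Running) + 0.35·t(Under Repair) + 0.3·t(Idle)
Solving: t(Running) = 5.5479, t(Under Repair) = 4.7050, t(Idle) = 5.7625.
Expected hours from Idle to Degraded: 5.7625.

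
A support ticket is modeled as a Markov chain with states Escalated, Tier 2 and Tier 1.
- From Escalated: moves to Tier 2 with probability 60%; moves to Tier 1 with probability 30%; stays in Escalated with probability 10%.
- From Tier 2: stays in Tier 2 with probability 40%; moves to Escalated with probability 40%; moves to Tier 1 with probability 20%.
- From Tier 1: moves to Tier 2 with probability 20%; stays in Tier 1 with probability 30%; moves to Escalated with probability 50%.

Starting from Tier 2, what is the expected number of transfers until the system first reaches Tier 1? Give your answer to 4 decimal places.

Let t(s) be the expected number of transfers to first reach Tier 1 from state s, with t(Tier 1) = 0. Conditioning on the first transfer:
t(Escalated) = 1 + 0.1·t(Escalated) + 0.6·t(Tier 2)
t(Tier 2) = 1 + 0.4·t(Escalated) + 0.4·t(Tier 2)
Solving: t(Escalated) = 4.0000, t(Tier 2) = 4.3333.
Expected transfers from Tier 2 to Tier 1: 4.3333.

4.3333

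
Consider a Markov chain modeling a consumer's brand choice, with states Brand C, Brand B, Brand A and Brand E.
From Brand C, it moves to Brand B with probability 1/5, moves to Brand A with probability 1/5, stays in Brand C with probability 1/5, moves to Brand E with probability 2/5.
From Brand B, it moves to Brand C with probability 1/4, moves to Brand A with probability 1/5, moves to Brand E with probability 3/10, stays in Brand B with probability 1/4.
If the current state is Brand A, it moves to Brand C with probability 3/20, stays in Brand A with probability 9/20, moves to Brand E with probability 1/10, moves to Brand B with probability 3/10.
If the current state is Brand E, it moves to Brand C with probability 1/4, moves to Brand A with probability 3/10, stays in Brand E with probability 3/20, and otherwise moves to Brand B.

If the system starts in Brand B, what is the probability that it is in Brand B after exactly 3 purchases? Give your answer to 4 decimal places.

Propagate the distribution vector 3 purchases from Brand B.
After 0 purchases: (0.0000, 1.0000, 0.0000, 0.0000)
After 1 purchase: (0.2500, 0.2500, 0.2000, 0.3000)
After 2 purchases: (0.2175, 0.2625, 0.2800, 0.2400)
After 3 purchases: (0.2111, 0.2651, 0.2940, 0.2298)
P(in Brand B after 3 purchases) = 0.2651

0.2651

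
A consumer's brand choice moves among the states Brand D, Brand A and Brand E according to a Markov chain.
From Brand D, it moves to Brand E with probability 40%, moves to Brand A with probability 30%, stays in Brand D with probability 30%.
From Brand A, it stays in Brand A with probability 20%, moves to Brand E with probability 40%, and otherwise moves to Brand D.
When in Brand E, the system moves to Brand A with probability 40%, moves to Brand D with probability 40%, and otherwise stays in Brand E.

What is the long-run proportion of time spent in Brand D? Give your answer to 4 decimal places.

Let the stationary distribution be π with π = πP and π_1 + π_2 + π_3 = 1.
π_1 = 0.3·π_1 + 0.4·π_2 + 0.4·π_3
π_2 = 0.3·π_1 + 0.2·π_2 + 0.4·π_3
Solving with the normalization constraint gives π = (0.3636, 0.3030, 0.3333).
So the stationary probability of Brand D is 0.3636.

0.3636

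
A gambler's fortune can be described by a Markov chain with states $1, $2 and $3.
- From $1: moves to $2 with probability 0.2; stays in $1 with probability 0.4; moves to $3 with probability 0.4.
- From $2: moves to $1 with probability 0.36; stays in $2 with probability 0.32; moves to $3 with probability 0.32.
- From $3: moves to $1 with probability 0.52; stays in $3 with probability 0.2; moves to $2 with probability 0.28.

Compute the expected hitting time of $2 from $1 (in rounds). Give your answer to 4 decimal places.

Let t(s) be the expected number of rounds to first reach $2 from state s, with t($2) = 0. Conditioning on the first round:
t($1) = 1 + 0.4·t($1) + 0.4·t($3)
t($3) = 1 + 0.52·t($1) + 0.2·t($3)
Solving: t($1) = 4.4118, t($3) = 4.1176.
Expected rounds from $1 to $2: 4.4118.

4.4118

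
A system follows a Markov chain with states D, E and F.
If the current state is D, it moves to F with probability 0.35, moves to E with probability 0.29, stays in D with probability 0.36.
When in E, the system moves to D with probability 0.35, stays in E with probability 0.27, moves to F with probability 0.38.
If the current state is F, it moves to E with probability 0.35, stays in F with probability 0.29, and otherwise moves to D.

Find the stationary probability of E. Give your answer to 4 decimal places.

Let the stationary distribution be π with π = πP and π_1 + π_2 + π_3 = 1.
π_1 = 0.36·π_1 + 0.35·π_2 + 0.36·π_3
π_2 = 0.29·π_1 + 0.27·π_2 + 0.35·π_3
Solving with the normalization constraint gives π = (0.3570, 0.3042, 0.3388).
So the stationary probability of E is 0.3042.

0.3042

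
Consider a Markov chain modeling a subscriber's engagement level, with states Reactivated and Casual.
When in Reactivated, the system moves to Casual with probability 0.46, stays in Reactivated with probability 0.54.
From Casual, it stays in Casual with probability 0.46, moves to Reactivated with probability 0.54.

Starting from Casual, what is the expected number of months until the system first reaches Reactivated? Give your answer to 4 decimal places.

Let t(s) be the expected number of months to first reach Reactivated from state s, with t(Reactivated) = 0. Conditioning on the first month:
t(Casual) = 1 + 0.46·t(Casual)
Solving: t(Casual) = 1.8519.
Expected months from Casual to Reactivated: 1.8519.

1.8519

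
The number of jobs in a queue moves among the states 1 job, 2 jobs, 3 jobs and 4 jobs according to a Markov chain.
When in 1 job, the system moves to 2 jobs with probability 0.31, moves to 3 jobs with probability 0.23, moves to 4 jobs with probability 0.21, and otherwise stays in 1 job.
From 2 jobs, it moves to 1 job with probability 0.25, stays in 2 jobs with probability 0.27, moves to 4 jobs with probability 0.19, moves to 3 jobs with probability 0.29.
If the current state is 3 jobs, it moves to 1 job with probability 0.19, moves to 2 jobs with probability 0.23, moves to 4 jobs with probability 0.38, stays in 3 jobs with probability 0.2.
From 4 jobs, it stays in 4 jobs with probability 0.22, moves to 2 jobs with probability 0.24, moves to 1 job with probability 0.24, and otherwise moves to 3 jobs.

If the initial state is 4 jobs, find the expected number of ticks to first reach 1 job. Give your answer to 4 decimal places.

Let t(s) be the expected number of ticks to first reach 1 job from state s, with t(1 job) = 0. Conditioning on the first tick:
t(2 jobs) = 1 + 0.27·t(2 jobs) + 0.29·t(3 jobs) + 0.19·t(4 jobs)
t(3 jobs) = 1 + 0.23·t(2 jobs) + 0.2·t(3 jobs) + 0.38·t(4 jobs)
t(4 jobs) = 1 + 0.24·t(2 jobs) + 0.3·t(3 jobs) + 0.22·t(4 jobs)
Solving: t(2 jobs) = 4.3212, t(3 jobs) = 4.5673, t(4 jobs) = 4.3683.
Expected ticks from 4 jobs to 1 job: 4.3683.

4.3683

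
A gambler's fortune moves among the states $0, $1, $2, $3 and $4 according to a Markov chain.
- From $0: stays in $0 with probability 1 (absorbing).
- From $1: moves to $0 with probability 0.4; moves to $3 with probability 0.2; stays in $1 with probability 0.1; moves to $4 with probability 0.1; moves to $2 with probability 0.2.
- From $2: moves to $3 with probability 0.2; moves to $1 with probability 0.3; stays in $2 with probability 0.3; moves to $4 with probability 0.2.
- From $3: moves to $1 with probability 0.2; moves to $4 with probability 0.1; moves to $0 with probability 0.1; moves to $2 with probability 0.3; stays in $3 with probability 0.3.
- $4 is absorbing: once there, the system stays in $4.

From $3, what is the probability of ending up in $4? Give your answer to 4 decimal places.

0.4880

Let h(s) be the probability of absorption at $4 starting from transient state s. Then h($4) = 1 and h($0) = 0. By first-step analysis:
h($1) = 0.4·0 + 0.1·h($1) + 0.2·h($2) + 0.2·h($3) + 0.1·1
h($2) = 0.3·h($1) + 0.3·h($2) + 0.2·h($3) + 0.2·1
h($3) = 0.1·0 + 0.2·h($1) + 0.3·h($2) + 0.3·h($3) + 0.1·1
Solving: h($1) = 0.3471, h($2) = 0.5739, h($3) = 0.4880.
Starting from $3, the probability is 0.4880.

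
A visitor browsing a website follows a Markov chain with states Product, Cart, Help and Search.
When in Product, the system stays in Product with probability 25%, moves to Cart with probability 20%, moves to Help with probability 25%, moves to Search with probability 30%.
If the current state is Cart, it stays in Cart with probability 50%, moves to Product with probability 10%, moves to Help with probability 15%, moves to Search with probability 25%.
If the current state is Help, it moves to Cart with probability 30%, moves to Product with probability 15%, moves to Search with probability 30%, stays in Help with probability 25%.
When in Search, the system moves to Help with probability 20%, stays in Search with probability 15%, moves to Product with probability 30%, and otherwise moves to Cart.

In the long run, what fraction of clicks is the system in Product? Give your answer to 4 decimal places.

0.1871

Let the stationary distribution be π with π = πP and π_1 + π_2 + π_3 + π_4 = 1.
π_1 = 0.25·π_1 + 0.1·π_2 + 0.15·π_3 + 0.3·π_4
π_2 = 0.2·π_1 + 0.5·π_2 + 0.3·π_3 + 0.35·π_4
π_3 = 0.25·π_1 + 0.15·π_2 + 0.25·π_3 + 0.2·π_4
Solving with the normalization constraint gives π = (0.1871, 0.3669, 0.2011, 0.2449).
So the stationary probability of Product is 0.1871.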